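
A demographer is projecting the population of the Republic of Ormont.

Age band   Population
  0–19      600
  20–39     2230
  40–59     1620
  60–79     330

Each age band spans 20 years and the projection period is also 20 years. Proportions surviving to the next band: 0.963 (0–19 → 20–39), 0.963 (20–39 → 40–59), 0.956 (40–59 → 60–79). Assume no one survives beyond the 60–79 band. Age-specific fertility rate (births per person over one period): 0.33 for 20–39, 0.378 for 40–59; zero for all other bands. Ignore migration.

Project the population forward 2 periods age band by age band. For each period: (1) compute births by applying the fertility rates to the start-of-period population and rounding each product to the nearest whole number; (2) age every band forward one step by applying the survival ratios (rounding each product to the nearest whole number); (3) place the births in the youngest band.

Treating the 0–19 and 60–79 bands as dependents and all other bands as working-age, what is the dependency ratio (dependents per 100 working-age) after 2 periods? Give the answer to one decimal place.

164.7

— Period 1 —
Births: 2230 × 0.33 = 736, 1620 × 0.378 = 612 → total 1348
20–39: 600 × 0.963 = 578
40–59: 2230 × 0.963 = 2147
60–79: 1620 × 0.956 = 1549
→ [1348, 578, 2147, 1549]
— Period 2 —
Births: 578 × 0.33 = 191, 2147 × 0.378 = 812 → total 1003
20–39: 1348 × 0.963 = 1298
40–59: 578 × 0.963 = 557
60–79: 2147 × 0.956 = 2053
→ [1003, 1298, 557, 2053]
Dependents (band 0–19 + band 60–79) = 1003 + 2053 = 3056; working-age = 1855; ratio = 3056/1855 × 100 = 164.7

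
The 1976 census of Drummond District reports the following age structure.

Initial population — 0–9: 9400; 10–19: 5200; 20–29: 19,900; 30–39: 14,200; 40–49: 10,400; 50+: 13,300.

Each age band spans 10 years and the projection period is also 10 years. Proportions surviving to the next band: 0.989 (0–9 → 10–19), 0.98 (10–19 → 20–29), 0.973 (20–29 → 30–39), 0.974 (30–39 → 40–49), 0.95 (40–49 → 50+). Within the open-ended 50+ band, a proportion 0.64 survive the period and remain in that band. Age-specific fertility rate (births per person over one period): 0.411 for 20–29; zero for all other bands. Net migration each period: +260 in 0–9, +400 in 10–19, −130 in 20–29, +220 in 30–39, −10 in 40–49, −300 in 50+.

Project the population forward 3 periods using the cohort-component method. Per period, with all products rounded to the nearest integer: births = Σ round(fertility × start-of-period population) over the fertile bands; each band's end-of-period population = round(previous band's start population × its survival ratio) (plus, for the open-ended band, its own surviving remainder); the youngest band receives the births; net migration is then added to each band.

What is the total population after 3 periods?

— Period 1 —
Births: 19900 × 0.411 = 8179
10–19: 9400 × 0.989 = 9297
20–29: 5200 × 0.98 = 5096
30–39: 19900 × 0.973 = 19363
40–49: 14200 × 0.974 = 13831
50+: 10400 × 0.95 + 13300 × 0.64 = 9880 + 8512 = 18392
Net migration: 0–9 + 260 → 8439; 10–19 + 400 → 9697; 20–29 − 130 → 4966; 30–39 + 220 → 19583; 40–49 − 10 → 13821; 50+ − 300 → 18092
Giving 8439 / 9697 / 4966 / 19583 / 13821 / 18092.
— Period 2 —
Births: 4966 × 0.411 = 2041
10–19: 8439 × 0.989 = 8346
20–29: 9697 × 0.98 = 9503
30–39: 4966 × 0.973 = 4832
40–49: 19583 × 0.974 = 19074
50+: 13821 × 0.95 + 18092 × 0.64 = 13130 + 11579 = 24709
Net migration: 0–9 + 260 → 2301; 10–19 + 400 → 8746; 20–29 − 130 → 9373; 30–39 + 220 → 5052; 40–49 − 10 → 19064; 50+ − 300 → 24409
Giving 2301 / 8746 / 9373 / 5052 / 19064 / 24409.
— Period 3 —
Births: 9373 × 0.411 = 3852
10–19: 2301 × 0.989 = 2276
20–29: 8746 × 0.98 = 8571
30–39: 9373 × 0.973 = 9120
40–49: 5052 × 0.974 = 4921
50+: 19064 × 0.95 + 24409 × 0.64 = 18111 + 15622 = 33733
Net migration: 0–9 + 260 → 4112; 10–19 + 400 → 2676; 20–29 − 130 → 8441; 30–39 + 220 → 9340; 40–49 − 10 → 4911; 50+ − 300 → 33433
Giving 4112 / 2676 / 8441 / 9340 / 4911 / 33433.
Total after period 3: 4112 + 2676 + 8441 + 9340 + 4911 + 33433 = 62913

62913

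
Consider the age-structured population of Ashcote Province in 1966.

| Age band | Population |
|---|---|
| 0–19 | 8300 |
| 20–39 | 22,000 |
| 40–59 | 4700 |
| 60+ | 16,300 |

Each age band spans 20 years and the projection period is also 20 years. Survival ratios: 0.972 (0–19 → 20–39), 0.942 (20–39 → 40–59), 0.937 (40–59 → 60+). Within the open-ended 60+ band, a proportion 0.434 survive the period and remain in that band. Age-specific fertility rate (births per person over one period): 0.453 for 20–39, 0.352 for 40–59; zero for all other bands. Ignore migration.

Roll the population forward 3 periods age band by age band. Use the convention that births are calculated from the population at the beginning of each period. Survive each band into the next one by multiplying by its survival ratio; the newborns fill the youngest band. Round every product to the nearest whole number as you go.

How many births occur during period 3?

Period 1:
Births: 22000 × 0.453 = 9966 ; 4700 × 0.352 = 1654 → total 11620
20–39: 8300 × 0.972 = 8068
40–59: 22000 × 0.942 = 20724
60+: 4700 × 0.937 + 16300 × 0.434 = 4404 + 7074 = 11478
→ [11620, 8068, 20724, 11478]
Period 2:
Births: 8068 × 0.453 = 3655 ; 20724 × 0.352 = 7295 → total 10950
20–39: 11620 × 0.972 = 11295
40–59: 8068 × 0.942 = 7600
60+: 20724 × 0.937 + 11478 × 0.434 = 19418 + 4981 = 24399
→ [10950, 11295, 7600, 24399]
Period 3:
Births: 11295 × 0.453 = 5117 ; 7600 × 0.352 = 2675 → total 7792
20–39: 10950 × 0.972 = 10643
40–59: 11295 × 0.942 = 10640
60+: 7600 × 0.937 + 24399 × 0.434 = 7121 + 10589 = 17710
→ [7792, 10643, 10640, 17710]

7792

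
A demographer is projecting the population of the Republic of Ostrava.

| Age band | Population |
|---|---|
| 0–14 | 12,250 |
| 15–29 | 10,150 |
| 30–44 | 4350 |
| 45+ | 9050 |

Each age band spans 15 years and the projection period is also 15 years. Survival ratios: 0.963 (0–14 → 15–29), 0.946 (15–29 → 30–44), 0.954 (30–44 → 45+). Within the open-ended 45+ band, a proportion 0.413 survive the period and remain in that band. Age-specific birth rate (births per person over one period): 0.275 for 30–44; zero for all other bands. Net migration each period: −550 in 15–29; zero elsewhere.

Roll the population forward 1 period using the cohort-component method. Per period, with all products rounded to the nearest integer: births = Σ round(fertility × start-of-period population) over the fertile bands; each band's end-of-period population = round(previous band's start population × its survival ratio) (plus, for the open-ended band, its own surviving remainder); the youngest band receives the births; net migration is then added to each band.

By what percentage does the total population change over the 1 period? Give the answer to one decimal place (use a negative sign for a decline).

(Bands numbered youngest = 1 to oldest = 4.)
Period 1:
Births: 4350 * 0.275 = 1196
Band 2: 12250 * 0.963 = 11797
Band 3: 10150 * 0.946 = 9602
Band 4: 4350 * 0.954 + 9050 * 0.413 = 4150 + 3738 = 7888
Net migration: Band 2 − 550 → 11247
Population now: 0–14=1196, 15–29=11247, 30–44=9602, 45+=7888
Total: 35800 → 29933; change = -5867; percentage change = -16.4%

-16.4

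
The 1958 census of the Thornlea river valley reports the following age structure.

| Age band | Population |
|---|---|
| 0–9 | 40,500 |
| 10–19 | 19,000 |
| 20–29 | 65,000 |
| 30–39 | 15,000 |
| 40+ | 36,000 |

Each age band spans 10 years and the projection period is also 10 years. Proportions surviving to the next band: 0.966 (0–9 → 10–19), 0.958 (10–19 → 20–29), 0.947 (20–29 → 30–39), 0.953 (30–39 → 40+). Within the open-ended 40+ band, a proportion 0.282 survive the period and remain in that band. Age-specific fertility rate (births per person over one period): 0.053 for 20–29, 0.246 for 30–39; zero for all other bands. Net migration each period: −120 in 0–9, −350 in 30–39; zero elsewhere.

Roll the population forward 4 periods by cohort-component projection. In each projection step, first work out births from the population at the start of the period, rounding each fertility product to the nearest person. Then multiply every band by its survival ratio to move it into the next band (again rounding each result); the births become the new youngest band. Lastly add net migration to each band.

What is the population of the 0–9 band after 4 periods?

Period 1:
Births: 65000 * 0.053 = 3445, 15000 * 0.246 = 3690 → 7135
10–19: 40500 * 0.966 = 39123
20–29: 19000 * 0.958 = 18202
30–39: 65000 * 0.947 = 61555
40+: 15000 * 0.953 + 36000 * 0.282 = 14295 + 10152 = 24447
Net migration: 0–9 − 120 → 7015; 30–39 − 350 → 61205
End of period: [7015, 39123, 18202, 61205, 24447]
Period 2:
Births: 18202 * 0.053 = 965, 61205 * 0.246 = 15056 → 16021
10–19: 7015 * 0.966 = 6776
20–29: 39123 * 0.958 = 37480
30–39: 18202 * 0.947 = 17237
40+: 61205 * 0.953 + 24447 * 0.282 = 58328 + 6894 = 65222
Net migration: 0–9 − 120 → 15901; 30–39 − 350 → 16887
End of period: [15901, 6776, 37480, 16887, 65222]
Period 3:
Births: 37480 * 0.053 = 1986, 16887 * 0.246 = 4154 → 6140
10–19: 15901 * 0.966 = 15360
20–29: 6776 * 0.958 = 6491
30–39: 37480 * 0.947 = 35494
40+: 16887 * 0.953 + 65222 * 0.282 = 16093 + 18393 = 34486
Net migration: 0–9 − 120 → 6020; 30–39 − 350 → 35144
End of period: [6020, 15360, 6491, 35144, 34486]
Period 4:
Births: 6491 * 0.053 = 344, 35144 * 0.246 = 8645 → 8989
10–19: 6020 * 0.966 = 5815
20–29: 15360 * 0.958 = 14715
30–39: 6491 * 0.947 = 6147
40+: 35144 * 0.953 + 34486 * 0.282 = 33492 + 9725 = 43217
Net migration: 0–9 − 120 → 8869; 30–39 − 350 → 5797
End of period: [8869, 5815, 14715, 5797, 43217]

8869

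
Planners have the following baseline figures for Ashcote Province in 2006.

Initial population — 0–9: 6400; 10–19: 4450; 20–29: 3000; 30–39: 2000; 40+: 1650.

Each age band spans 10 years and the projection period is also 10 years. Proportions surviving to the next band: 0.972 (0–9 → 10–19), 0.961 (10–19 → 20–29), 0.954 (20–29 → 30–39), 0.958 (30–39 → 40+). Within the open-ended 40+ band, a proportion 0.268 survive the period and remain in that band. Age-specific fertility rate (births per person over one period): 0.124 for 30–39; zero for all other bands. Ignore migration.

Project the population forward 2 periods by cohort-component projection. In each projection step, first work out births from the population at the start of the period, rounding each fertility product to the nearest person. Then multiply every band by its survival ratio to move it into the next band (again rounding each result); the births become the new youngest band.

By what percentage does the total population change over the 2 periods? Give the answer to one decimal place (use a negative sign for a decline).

Period 1:
Births: 2000 * 0.124 = 248
10–19: 6400 * 0.972 = 6221
20–29: 4450 * 0.961 = 4276
30–39: 3000 * 0.954 = 2862
40+: 2000 * 0.958 + 1650 * 0.268 = 1916 + 442 = 2358
Population now: 0–9=248, 10–19=6221, 20–29=4276, 30–39=2862, 40+=2358
Period 2:
Births: 2862 * 0.124 = 355
10–19: 248 * 0.972 = 241
20–29: 6221 * 0.961 = 5978
30–39: 4276 * 0.954 = 4079
40+: 2862 * 0.958 + 2358 * 0.268 = 2742 + 632 = 3374
Population now: 0–9=355, 10–19=241, 20–29=5978, 30–39=4079, 40+=3374
Total: 17500 → 14027; change = -3473; percentage change = -19.8%

-19.8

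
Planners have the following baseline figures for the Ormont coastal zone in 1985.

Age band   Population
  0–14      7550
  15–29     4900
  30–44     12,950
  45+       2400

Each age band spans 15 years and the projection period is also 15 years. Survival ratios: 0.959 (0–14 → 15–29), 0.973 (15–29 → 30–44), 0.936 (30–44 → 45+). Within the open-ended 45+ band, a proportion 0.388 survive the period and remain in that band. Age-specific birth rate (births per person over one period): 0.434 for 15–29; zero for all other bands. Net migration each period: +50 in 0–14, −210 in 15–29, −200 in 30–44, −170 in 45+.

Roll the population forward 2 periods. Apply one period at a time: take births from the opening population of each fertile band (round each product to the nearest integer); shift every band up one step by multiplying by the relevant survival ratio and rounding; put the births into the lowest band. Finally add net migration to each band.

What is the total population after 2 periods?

20723

Period 1:
Births: 4900 * 0.434 = 2127
15–29: 7550 * 0.959 = 7240
30–44: 4900 * 0.973 = 4768
45+: 12950 * 0.936 + 2400 * 0.388 = 12121 + 931 = 13052
Net migration: 0–14 + 50 → 2177; 15–29 − 210 → 7030; 30–44 − 200 → 4568; 45+ − 170 → 12882
End of period: [2177, 7030, 4568, 12882]
Period 2:
Births: 7030 * 0.434 = 3051
15–29: 2177 * 0.959 = 2088
30–44: 7030 * 0.973 = 6840
45+: 4568 * 0.936 + 12882 * 0.388 = 4276 + 4998 = 9274
Net migration: 0–14 + 50 → 3101; 15–29 − 210 → 1878; 30–44 − 200 → 6640; 45+ − 170 → 9104
End of period: [3101, 1878, 6640, 9104]
Total after period 2: 3101 + 1878 + 6640 + 9104 = 20723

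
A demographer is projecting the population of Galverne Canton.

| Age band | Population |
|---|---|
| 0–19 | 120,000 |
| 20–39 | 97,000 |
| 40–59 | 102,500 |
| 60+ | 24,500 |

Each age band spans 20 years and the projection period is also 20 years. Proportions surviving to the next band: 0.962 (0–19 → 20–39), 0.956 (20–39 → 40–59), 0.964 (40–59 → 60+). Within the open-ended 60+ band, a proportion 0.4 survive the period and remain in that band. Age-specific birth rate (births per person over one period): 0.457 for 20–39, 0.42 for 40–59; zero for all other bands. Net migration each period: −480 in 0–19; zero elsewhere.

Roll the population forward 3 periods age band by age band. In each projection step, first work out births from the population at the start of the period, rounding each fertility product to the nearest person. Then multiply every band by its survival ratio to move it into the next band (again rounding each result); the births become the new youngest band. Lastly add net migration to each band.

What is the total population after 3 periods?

411275

Let group 1 be 0–19 through group 4 = 60+.
Period 1.
Births: 97000 × 0.457 = 44329 ; 102500 × 0.42 = 43050 → 87379
Group 2: 120000 × 0.962 = 115440
Group 3: 97000 × 0.956 = 92732
Group 4: 102500 × 0.964 + 24500 × 0.4 = 98810 + 9800 = 108610
Net migration: Group 1 − 480 → 86899
End of period: [86899, 115440, 92732, 108610]
Period 2.
Births: 115440 × 0.457 = 52756 ; 92732 × 0.42 = 38947 → 91703
Group 2: 86899 × 0.962 = 83597
Group 3: 115440 × 0.956 = 110361
Group 4: 92732 × 0.964 + 108610 × 0.4 = 89394 + 43444 = 132838
Net migration: Group 1 − 480 → 91223
End of period: [91223, 83597, 110361, 132838]
Period 3.
Births: 83597 × 0.457 = 38204 ; 110361 × 0.42 = 46352 → 84556
Group 2: 91223 × 0.962 = 87757
Group 3: 83597 × 0.956 = 79919
Group 4: 110361 × 0.964 + 132838 × 0.4 = 106388 + 53135 = 159523
Net migration: Group 1 − 480 → 84076
End of period: [84076, 87757, 79919, 159523]
Total after period 3: 84076 + 87757 + 79919 + 159523 = 411275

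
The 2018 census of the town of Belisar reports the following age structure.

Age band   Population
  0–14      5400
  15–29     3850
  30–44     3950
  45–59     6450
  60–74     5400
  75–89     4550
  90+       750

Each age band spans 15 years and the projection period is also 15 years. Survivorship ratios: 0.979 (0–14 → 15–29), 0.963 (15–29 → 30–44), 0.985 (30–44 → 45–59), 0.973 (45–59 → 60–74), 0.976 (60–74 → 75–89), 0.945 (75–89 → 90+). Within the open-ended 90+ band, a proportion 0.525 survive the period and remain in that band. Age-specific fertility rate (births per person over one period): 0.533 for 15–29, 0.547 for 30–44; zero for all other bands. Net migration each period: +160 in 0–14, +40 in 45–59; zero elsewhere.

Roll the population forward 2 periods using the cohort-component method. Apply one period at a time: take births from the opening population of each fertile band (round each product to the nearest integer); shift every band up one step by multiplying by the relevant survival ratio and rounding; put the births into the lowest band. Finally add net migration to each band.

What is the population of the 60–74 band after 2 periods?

— Period 1 —
Births: 3850 × 0.533 = 2052  |  3950 × 0.547 = 2161 → 4213
15–29: 5400 × 0.979 = 5287
30–44: 3850 × 0.963 = 3708
45–59: 3950 × 0.985 = 3891
60–74: 6450 × 0.973 = 6276
75–89: 5400 × 0.976 = 5270
90+: 4550 × 0.945 + 750 × 0.525 = 4300 + 394 = 4694
Net migration: 0–14 + 160 → 4373; 45–59 + 40 → 3931
End of period: [4373, 5287, 3708, 3931, 6276, 5270, 4694]
— Period 2 —
Births: 5287 × 0.533 = 2818  |  3708 × 0.547 = 2028 → 4846
15–29: 4373 × 0.979 = 4281
30–44: 5287 × 0.963 = 5091
45–59: 3708 × 0.985 = 3652
60–74: 3931 × 0.973 = 3825
75–89: 6276 × 0.976 = 6125
90+: 5270 × 0.945 + 4694 × 0.525 = 4980 + 2464 = 7444
Net migration: 0–14 + 160 → 5006; 45–59 + 40 → 3692
End of period: [5006, 4281, 5091, 3692, 3825, 6125, 7444]

3825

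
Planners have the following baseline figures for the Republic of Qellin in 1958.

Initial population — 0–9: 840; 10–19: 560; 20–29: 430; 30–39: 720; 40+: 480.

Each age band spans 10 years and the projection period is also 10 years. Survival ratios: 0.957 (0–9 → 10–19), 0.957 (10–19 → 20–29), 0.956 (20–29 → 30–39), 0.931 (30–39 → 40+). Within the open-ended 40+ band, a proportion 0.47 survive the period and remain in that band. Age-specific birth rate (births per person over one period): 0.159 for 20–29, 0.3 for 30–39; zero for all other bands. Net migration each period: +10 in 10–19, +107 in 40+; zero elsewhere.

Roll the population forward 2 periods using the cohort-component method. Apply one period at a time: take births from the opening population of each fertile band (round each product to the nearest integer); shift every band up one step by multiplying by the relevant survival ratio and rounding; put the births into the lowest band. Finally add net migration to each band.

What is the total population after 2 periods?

2742

Call the groups 1 to 5, youngest first.
Period 1:
Births: 430 × 0.159 = 68 ; 720 × 0.3 = 216 ⇒ total 284
Group 2: 840 × 0.957 = 804
Group 3: 560 × 0.957 = 536
Group 4: 430 × 0.956 = 411
Group 5: 720 × 0.931 + 480 × 0.47 = 670 + 226 = 896
Net migration: Group 2 + 10 → 814; Group 5 + 107 → 1003
End of period: [284, 814, 536, 411, 1003]
Period 2:
Births: 536 × 0.159 = 85 ; 411 × 0.3 = 123 ⇒ total 208
Group 2: 284 × 0.957 = 272
Group 3: 814 × 0.957 = 779
Group 4: 536 × 0.956 = 512
Group 5: 411 × 0.931 + 1003 × 0.47 = 383 + 471 = 854
Net migration: Group 2 + 10 → 282; Group 5 + 107 → 961
End of period: [208, 282, 779, 512, 961]
Total after period 2: 208 + 282 + 779 + 512 + 961 = 2742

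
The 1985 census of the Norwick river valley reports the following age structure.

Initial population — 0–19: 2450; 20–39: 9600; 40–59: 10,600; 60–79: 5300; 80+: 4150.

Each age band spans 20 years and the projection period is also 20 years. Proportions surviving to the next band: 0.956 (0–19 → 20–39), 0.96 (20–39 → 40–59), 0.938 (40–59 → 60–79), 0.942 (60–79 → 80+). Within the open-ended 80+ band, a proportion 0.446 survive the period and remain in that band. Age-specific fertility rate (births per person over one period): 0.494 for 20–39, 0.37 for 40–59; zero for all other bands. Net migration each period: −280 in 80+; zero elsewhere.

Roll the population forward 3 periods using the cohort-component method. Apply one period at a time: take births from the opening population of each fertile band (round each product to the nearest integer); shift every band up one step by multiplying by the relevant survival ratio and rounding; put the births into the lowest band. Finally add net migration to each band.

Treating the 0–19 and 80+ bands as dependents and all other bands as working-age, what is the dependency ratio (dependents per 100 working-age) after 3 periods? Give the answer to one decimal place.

Call the bands 1 to 5, youngest first.
[period 1]
Births: 9600 × 0.494 = 4742  |  10600 × 0.37 = 3922 → 8664
Band 2: 2450 × 0.956 = 2342
Band 3: 9600 × 0.96 = 9216
Band 4: 10600 × 0.938 = 9943
Band 5: 5300 × 0.942 + 4150 × 0.446 = 4993 + 1851 = 6844
Net migration: Band 5 − 280 → 6564
End of period: [8664, 2342, 9216, 9943, 6564]
[period 2]
Births: 2342 × 0.494 = 1157  |  9216 × 0.37 = 3410 → 4567
Band 2: 8664 × 0.956 = 8283
Band 3: 2342 × 0.96 = 2248
Band 4: 9216 × 0.938 = 8645
Band 5: 9943 × 0.942 + 6564 × 0.446 = 9366 + 2928 = 12294
Net migration: Band 5 − 280 → 12014
End of period: [4567, 8283, 2248, 8645, 12014]
[period 3]
Births: 8283 × 0.494 = 4092  |  2248 × 0.37 = 832 → 4924
Band 2: 4567 × 0.956 = 4366
Band 3: 8283 × 0.96 = 7952
Band 4: 2248 × 0.938 = 2109
Band 5: 8645 × 0.942 + 12014 × 0.446 = 8144 + 5358 = 13502
Net migration: Band 5 − 280 → 13222
End of period: [4924, 4366, 7952, 2109, 13222]
Dependents (band 0–19 + band 80+) = 4924 + 13222 = 18146; working-age = 14427; ratio = 18146/14427 × 100 = 125.8

125.8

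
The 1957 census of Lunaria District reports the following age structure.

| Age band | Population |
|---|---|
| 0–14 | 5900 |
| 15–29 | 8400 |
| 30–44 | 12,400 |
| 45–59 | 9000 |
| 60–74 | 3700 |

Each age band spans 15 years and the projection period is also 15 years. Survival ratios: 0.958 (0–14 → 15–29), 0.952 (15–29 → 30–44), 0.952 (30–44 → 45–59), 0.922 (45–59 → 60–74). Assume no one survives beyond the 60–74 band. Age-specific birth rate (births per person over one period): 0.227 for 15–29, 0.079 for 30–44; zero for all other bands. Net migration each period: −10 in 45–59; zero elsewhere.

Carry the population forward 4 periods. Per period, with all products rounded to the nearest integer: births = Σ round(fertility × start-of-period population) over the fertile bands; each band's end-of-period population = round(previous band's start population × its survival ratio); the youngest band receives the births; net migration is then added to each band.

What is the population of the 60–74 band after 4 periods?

(Bands numbered youngest = 1 to oldest = 5.)
— Period 1 —
Births: 8400 × 0.227 = 1907 ; 12400 × 0.079 = 980 — total 2887
Band 2: 5900 × 0.958 = 5652
Band 3: 8400 × 0.952 = 7997
Band 4: 12400 × 0.952 = 11805
Band 5: 9000 × 0.922 = 8298
Net migration: Band 4 − 10 → 11795
Giving 2887 / 5652 / 7997 / 11795 / 8298.
— Period 2 —
Births: 5652 × 0.227 = 1283 ; 7997 × 0.079 = 632 — total 1915
Band 2: 2887 × 0.958 = 2766
Band 3: 5652 × 0.952 = 5381
Band 4: 7997 × 0.952 = 7613
Band 5: 11795 × 0.922 = 10875
Net migration: Band 4 − 10 → 7603
Giving 1915 / 2766 / 5381 / 7603 / 10875.
— Period 3 —
Births: 2766 × 0.227 = 628 ; 5381 × 0.079 = 425 — total 1053
Band 2: 1915 × 0.958 = 1835
Band 3: 2766 × 0.952 = 2633
Band 4: 5381 × 0.952 = 5123
Band 5: 7603 × 0.922 = 7010
Net migration: Band 4 − 10 → 5113
Giving 1053 / 1835 / 2633 / 5113 / 7010.
— Period 4 —
Births: 1835 × 0.227 = 417 ; 2633 × 0.079 = 208 — total 625
Band 2: 1053 × 0.958 = 1009
Band 3: 1835 × 0.952 = 1747
Band 4: 2633 × 0.952 = 2507
Band 5: 5113 × 0.922 = 4714
Net migration: Band 4 − 10 → 2497
Giving 625 / 1009 / 1747 / 2497 / 4714.

4714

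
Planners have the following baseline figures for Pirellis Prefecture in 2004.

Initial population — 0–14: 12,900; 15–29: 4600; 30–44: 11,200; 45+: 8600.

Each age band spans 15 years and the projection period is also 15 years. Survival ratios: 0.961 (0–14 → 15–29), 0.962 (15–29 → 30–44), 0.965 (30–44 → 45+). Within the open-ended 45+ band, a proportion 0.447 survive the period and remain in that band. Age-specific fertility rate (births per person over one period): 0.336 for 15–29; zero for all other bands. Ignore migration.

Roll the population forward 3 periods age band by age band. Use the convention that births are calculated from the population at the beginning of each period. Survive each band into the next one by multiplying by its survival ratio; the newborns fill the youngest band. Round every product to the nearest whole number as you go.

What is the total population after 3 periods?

22277

Call the bands 1 to 4, youngest first.
Period 1:
Births: 4600 * 0.336 = 1546
Band 2: 12900 * 0.961 = 12397
Band 3: 4600 * 0.962 = 4425
Band 4: 11200 * 0.965 + 8600 * 0.447 = 10808 + 3844 = 14652
→ [1546, 12397, 4425, 14652]
Period 2:
Births: 12397 * 0.336 = 4165
Band 2: 1546 * 0.961 = 1486
Band 3: 12397 * 0.962 = 11926
Band 4: 4425 * 0.965 + 14652 * 0.447 = 4270 + 6549 = 10819
→ [4165, 1486, 11926, 10819]
Period 3:
Births: 1486 * 0.336 = 499
Band 2: 4165 * 0.961 = 4003
Band 3: 1486 * 0.962 = 1430
Band 4: 11926 * 0.965 + 10819 * 0.447 = 11509 + 4836 = 16345
→ [499, 4003, 1430, 16345]
Total after period 3: 499 + 4003 + 1430 + 16345 = 22277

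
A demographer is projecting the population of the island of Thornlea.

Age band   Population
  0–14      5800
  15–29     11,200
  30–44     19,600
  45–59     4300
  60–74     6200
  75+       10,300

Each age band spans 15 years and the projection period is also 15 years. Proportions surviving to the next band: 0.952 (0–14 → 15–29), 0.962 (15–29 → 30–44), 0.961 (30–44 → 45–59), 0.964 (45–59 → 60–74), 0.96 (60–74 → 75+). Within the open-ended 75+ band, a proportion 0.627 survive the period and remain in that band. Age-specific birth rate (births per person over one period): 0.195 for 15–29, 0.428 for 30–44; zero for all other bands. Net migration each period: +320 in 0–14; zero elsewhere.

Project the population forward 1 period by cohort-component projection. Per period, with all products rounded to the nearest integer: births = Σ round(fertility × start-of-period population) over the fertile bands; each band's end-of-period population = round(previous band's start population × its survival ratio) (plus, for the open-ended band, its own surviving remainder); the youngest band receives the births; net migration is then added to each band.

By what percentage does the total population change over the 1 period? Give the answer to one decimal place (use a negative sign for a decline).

9.0

Call the groups 1 to 6, youngest first.
Period 1.
Births: 11200 × 0.195 = 2184, 19600 × 0.428 = 8389 — total 10573
Group 2: 5800 × 0.952 = 5522
Group 3: 11200 × 0.962 = 10774
Group 4: 19600 × 0.961 = 18836
Group 5: 4300 × 0.964 = 4145
Group 6: 6200 × 0.96 + 10300 × 0.627 = 5952 + 6458 = 12410
Net migration: Group 1 + 320 → 10893
Population now: 0–14=10893, 15–29=5522, 30–44=10774, 45–59=18836, 60–74=4145, 75+=12410
Total: 57400 → 62580; change = 5180; percentage change = 9.0%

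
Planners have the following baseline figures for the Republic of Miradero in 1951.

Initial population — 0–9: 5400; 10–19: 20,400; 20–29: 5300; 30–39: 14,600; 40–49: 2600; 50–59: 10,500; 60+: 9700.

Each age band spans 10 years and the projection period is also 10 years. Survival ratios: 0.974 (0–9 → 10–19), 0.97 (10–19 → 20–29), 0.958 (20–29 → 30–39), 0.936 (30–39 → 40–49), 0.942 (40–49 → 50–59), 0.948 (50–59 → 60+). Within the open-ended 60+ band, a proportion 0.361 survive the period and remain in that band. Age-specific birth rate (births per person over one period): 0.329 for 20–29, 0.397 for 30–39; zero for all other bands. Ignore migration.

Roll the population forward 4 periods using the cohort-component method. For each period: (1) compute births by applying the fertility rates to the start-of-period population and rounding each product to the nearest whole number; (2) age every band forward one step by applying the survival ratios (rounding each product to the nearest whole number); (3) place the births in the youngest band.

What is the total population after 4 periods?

59005

Let band 1 be 0–9 through band 7 = 60+.
Period 1.
Births: 5300 × 0.329 = 1744, 14600 × 0.397 = 5796 ⇒ total 7540
Band 2: 5400 × 0.974 = 5260
Band 3: 20400 × 0.97 = 19788
Band 4: 5300 × 0.958 = 5077
Band 5: 14600 × 0.936 = 13666
Band 6: 2600 × 0.942 = 2449
Band 7: 10500 × 0.948 + 9700 × 0.361 = 9954 + 3502 = 13456
Giving 7540 / 5260 / 19788 / 5077 / 13666 / 2449 / 13456.
Period 2.
Births: 19788 × 0.329 = 6510, 5077 × 0.397 = 2016 ⇒ total 8526
Band 2: 7540 × 0.974 = 7344
Band 3: 5260 × 0.97 = 5102
Band 4: 19788 × 0.958 = 18957
Band 5: 5077 × 0.936 = 4752
Band 6: 13666 × 0.942 = 12873
Band 7: 2449 × 0.948 + 13456 × 0.361 = 2322 + 4858 = 7180
Giving 8526 / 7344 / 5102 / 18957 / 4752 / 12873 / 7180.
Period 3.
Births: 5102 × 0.329 = 1679, 18957 × 0.397 = 7526 ⇒ total 9205
Band 2: 8526 × 0.974 = 8304
Band 3: 7344 × 0.97 = 7124
Band 4: 5102 × 0.958 = 4888
Band 5: 18957 × 0.936 = 17744
Band 6: 4752 × 0.942 = 4476
Band 7: 12873 × 0.948 + 7180 × 0.361 = 12204 + 2592 = 14796
Giving 9205 / 8304 / 7124 / 4888 / 17744 / 4476 / 14796.
Period 4.
Births: 7124 × 0.329 = 2344, 4888 × 0.397 = 1941 ⇒ total 4285
Band 2: 9205 × 0.974 = 8966
Band 3: 8304 × 0.97 = 8055
Band 4: 7124 × 0.958 = 6825
Band 5: 4888 × 0.936 = 4575
Band 6: 17744 × 0.942 = 16715
Band 7: 4476 × 0.948 + 14796 × 0.361 = 4243 + 5341 = 9584
Giving 4285 / 8966 / 8055 / 6825 / 4575 / 16715 / 9584.
Total after period 4: 4285 + 8966 + 8055 + 6825 + 4575 + 16715 + 9584 = 59005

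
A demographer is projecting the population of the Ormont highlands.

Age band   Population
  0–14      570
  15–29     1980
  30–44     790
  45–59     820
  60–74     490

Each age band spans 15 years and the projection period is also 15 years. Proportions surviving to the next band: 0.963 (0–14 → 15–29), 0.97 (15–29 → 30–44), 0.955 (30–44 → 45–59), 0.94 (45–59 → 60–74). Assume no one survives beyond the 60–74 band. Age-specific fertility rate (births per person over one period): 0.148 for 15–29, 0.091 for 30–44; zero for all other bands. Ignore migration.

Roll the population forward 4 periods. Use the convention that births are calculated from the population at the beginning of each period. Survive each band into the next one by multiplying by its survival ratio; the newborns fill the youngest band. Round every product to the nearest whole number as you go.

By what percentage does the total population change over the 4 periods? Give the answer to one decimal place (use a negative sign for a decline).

-74.0

— Period 1 —
Births: 1980 × 0.148 = 293, 790 × 0.091 = 72 → total 365
15–29: 570 × 0.963 = 549
30–44: 1980 × 0.97 = 1921
45–59: 790 × 0.955 = 754
60–74: 820 × 0.94 = 771
Population now: 0–14=365, 15–29=549, 30–44=1921, 45–59=754, 60–74=771
— Period 2 —
Births: 549 × 0.148 = 81, 1921 × 0.091 = 175 → total 256
15–29: 365 × 0.963 = 351
30–44: 549 × 0.97 = 533
45–59: 1921 × 0.955 = 1835
60–74: 754 × 0.94 = 709
Population now: 0–14=256, 15–29=351, 30–44=533, 45–59=1835, 60–74=709
— Period 3 —
Births: 351 × 0.148 = 52, 533 × 0.091 = 49 → total 101
15–29: 256 × 0.963 = 247
30–44: 351 × 0.97 = 340
45–59: 533 × 0.955 = 509
60–74: 1835 × 0.94 = 1725
Population now: 0–14=101, 15–29=247, 30–44=340, 45–59=509, 60–74=1725
— Period 4 —
Births: 247 × 0.148 = 37, 340 × 0.091 = 31 → total 68
15–29: 101 × 0.963 = 97
30–44: 247 × 0.97 = 240
45–59: 340 × 0.955 = 325
60–74: 509 × 0.94 = 478
Population now: 0–14=68, 15–29=97, 30–44=240, 45–59=325, 60–74=478
Total: 4650 → 1208; change = -3442; percentage change = -74.0%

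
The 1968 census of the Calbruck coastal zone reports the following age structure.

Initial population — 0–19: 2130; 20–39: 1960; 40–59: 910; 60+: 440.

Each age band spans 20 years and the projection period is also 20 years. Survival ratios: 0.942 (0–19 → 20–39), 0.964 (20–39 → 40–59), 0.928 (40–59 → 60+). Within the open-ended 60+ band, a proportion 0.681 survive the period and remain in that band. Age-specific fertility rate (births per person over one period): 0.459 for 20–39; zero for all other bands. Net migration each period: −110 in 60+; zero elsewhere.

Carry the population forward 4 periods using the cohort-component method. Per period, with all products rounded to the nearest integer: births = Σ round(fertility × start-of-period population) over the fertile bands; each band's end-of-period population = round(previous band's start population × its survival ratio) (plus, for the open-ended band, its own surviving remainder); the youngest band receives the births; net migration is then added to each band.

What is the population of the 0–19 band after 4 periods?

— Period 1 —
Births: 1960 * 0.459 = 900
20–39: 2130 * 0.942 = 2006
40–59: 1960 * 0.964 = 1889
60+: 910 * 0.928 + 440 * 0.681 = 844 + 300 = 1144
Net migration: 60+ − 110 → 1034
→ [900, 2006, 1889, 1034]
— Period 2 —
Births: 2006 * 0.459 = 921
20–39: 900 * 0.942 = 848
40–59: 2006 * 0.964 = 1934
60+: 1889 * 0.928 + 1034 * 0.681 = 1753 + 704 = 2457
Net migration: 60+ − 110 → 2347
→ [921, 848, 1934, 2347]
— Period 3 —
Births: 848 * 0.459 = 389
20–39: 921 * 0.942 = 868
40–59: 848 * 0.964 = 817
60+: 1934 * 0.928 + 2347 * 0.681 = 1795 + 1598 = 3393
Net migration: 60+ − 110 → 3283
→ [389, 868, 817, 3283]
— Period 4 —
Births: 868 * 0.459 = 398
20–39: 389 * 0.942 = 366
40–59: 868 * 0.964 = 837
60+: 817 * 0.928 + 3283 * 0.681 = 758 + 2236 = 2994
Net migration: 60+ − 110 → 2884
→ [398, 366, 837, 2884]

398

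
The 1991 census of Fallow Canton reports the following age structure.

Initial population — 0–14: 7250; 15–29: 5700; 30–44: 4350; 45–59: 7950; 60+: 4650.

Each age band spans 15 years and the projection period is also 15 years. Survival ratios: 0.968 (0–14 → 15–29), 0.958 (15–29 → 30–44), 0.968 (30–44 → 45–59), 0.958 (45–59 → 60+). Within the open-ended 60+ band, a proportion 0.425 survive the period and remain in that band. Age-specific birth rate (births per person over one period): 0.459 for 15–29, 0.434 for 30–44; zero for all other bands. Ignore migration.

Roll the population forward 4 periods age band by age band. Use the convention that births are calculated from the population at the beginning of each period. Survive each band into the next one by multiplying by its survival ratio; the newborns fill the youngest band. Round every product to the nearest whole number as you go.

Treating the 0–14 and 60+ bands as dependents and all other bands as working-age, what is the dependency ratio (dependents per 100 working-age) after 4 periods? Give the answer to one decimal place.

101.1

Period 1.
Births: 5700 × 0.459 = 2616  |  4350 × 0.434 = 1888 → 4504
15–29: 7250 × 0.968 = 7018
30–44: 5700 × 0.958 = 5461
45–59: 4350 × 0.968 = 4211
60+: 7950 × 0.958 + 4650 × 0.425 = 7616 + 1976 = 9592
Giving 4504 / 7018 / 5461 / 4211 / 9592.
Period 2.
Births: 7018 × 0.459 = 3221  |  5461 × 0.434 = 2370 → 5591
15–29: 4504 × 0.968 = 4360
30–44: 7018 × 0.958 = 6723
45–59: 5461 × 0.968 = 5286
60+: 4211 × 0.958 + 9592 × 0.425 = 4034 + 4077 = 8111
Giving 5591 / 4360 / 6723 / 5286 / 8111.
Period 3.
Births: 4360 × 0.459 = 2001  |  6723 × 0.434 = 2918 → 4919
15–29: 5591 × 0.968 = 5412
30–44: 4360 × 0.958 = 4177
45–59: 6723 × 0.968 = 6508
60+: 5286 × 0.958 + 8111 × 0.425 = 5064 + 3447 = 8511
Giving 4919 / 5412 / 4177 / 6508 / 8511.
Period 4.
Births: 5412 × 0.459 = 2484  |  4177 × 0.434 = 1813 → 4297
15–29: 4919 × 0.968 = 4762
30–44: 5412 × 0.958 = 5185
45–59: 4177 × 0.968 = 4043
60+: 6508 × 0.958 + 8511 × 0.425 = 6235 + 3617 = 9852
Giving 4297 / 4762 / 5185 / 4043 / 9852.
Dependents (band 0–14 + band 60+) = 4297 + 9852 = 14149; working-age = 13990; ratio = 14149/13990 × 100 = 101.1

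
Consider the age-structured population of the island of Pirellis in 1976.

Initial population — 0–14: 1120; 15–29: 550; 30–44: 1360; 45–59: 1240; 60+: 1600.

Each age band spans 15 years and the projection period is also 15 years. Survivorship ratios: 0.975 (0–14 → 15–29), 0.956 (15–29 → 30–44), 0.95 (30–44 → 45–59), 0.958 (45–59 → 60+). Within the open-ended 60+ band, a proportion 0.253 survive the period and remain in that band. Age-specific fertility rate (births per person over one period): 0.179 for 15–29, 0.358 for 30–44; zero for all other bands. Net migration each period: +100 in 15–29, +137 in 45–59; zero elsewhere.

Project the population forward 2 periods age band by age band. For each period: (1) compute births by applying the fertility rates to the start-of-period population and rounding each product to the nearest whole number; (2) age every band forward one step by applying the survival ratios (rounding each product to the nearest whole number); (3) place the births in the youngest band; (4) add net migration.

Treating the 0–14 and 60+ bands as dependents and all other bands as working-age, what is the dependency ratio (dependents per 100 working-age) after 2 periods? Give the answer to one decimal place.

[period 1]
Births: 550 * 0.179 = 98 ; 1360 * 0.358 = 487 → 585
15–29: 1120 * 0.975 = 1092
30–44: 550 * 0.956 = 526
45–59: 1360 * 0.95 = 1292
60+: 1240 * 0.958 + 1600 * 0.253 = 1188 + 405 = 1593
Net migration: 15–29 + 100 → 1192; 45–59 + 137 → 1429
Population now: 0–14=585, 15–29=1192, 30–44=526, 45–59=1429, 60+=1593
[period 2]
Births: 1192 * 0.179 = 213 ; 526 * 0.358 = 188 → 401
15–29: 585 * 0.975 = 570
30–44: 1192 * 0.956 = 1140
45–59: 526 * 0.95 = 500
60+: 1429 * 0.958 + 1593 * 0.253 = 1369 + 403 = 1772
Net migration: 15–29 + 100 → 670; 45–59 + 137 → 637
Population now: 0–14=401, 15–29=670, 30–44=1140, 45–59=637, 60+=1772
Dependents (band 0–14 + band 60+) = 401 + 1772 = 2173; working-age = 2447; ratio = 2173/2447 × 100 = 88.8

88.8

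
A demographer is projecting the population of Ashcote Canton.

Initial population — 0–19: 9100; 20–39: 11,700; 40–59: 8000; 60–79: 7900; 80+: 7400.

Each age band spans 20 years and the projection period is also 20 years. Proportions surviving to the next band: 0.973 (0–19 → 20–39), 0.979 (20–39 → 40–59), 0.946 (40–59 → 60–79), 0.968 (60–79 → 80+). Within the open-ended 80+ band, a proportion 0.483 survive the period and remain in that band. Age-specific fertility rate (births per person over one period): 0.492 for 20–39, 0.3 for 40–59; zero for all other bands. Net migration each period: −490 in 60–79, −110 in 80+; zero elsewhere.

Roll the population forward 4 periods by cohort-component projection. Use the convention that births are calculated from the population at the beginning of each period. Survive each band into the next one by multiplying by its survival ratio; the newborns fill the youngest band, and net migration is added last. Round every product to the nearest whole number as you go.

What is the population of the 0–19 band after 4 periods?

[period 1]
Births: 11700 × 0.492 = 5756, 8000 × 0.3 = 2400 ⇒ total 8156
20–39: 9100 × 0.973 = 8854
40–59: 11700 × 0.979 = 11454
60–79: 8000 × 0.946 = 7568
80+: 7900 × 0.968 + 7400 × 0.483 = 7647 + 3574 = 11221
Net migration: 60–79 − 490 → 7078; 80+ − 110 → 11111
Giving 8156 / 8854 / 11454 / 7078 / 11111.
[period 2]
Births: 8854 × 0.492 = 4356, 11454 × 0.3 = 3436 ⇒ total 7792
20–39: 8156 × 0.973 = 7936
40–59: 8854 × 0.979 = 8668
60–79: 11454 × 0.946 = 10835
80+: 7078 × 0.968 + 11111 × 0.483 = 6852 + 5367 = 12219
Net migration: 60–79 − 490 → 10345; 80+ − 110 → 12109
Giving 7792 / 7936 / 8668 / 10345 / 12109.
[period 3]
Births: 7936 × 0.492 = 3905, 8668 × 0.3 = 2600 ⇒ total 6505
20–39: 7792 × 0.973 = 7582
40–59: 7936 × 0.979 = 7769
60–79: 8668 × 0.946 = 8200
80+: 10345 × 0.968 + 12109 × 0.483 = 10014 + 5849 = 15863
Net migration: 60–79 − 490 → 7710; 80+ − 110 → 15753
Giving 6505 / 7582 / 7769 / 7710 / 15753.
[period 4]
Births: 7582 × 0.492 = 3730, 7769 × 0.3 = 2331 ⇒ total 6061
20–39: 6505 × 0.973 = 6329
40–59: 7582 × 0.979 = 7423
60–79: 7769 × 0.946 = 7349
80+: 7710 × 0.968 + 15753 × 0.483 = 7463 + 7609 = 15072
Net migration: 60–79 − 490 → 6859; 80+ − 110 → 14962
Giving 6061 / 6329 / 7423 / 6859 / 14962.

6061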